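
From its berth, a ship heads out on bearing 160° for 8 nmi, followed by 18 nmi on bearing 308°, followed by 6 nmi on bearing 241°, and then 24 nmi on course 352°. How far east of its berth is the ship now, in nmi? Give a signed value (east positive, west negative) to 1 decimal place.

Leg 1 (160°, 8 nmi): east 8 sin 160° = 2.74, north 8 cos 160° = -7.52
Leg 2 (308°, 18 nmi): east 18 sin 308° = -14.18, north 18 cos 308° = 11.08
Leg 3 (241°, 6 nmi): east 6 sin 241° = -5.25, north 6 cos 241° = -2.91
Leg 4 (352°, 24 nmi): east 24 sin 352° = -3.34, north 24 cos 352° = 23.77
Net east component: -20.04 nmi.

-20.0 nmi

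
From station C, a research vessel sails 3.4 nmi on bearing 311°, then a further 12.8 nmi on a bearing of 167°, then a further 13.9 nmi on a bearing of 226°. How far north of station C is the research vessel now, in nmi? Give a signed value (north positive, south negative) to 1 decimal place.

-19.9 nmi

Leg 1 (311°, 3.4 nmi): east 3.4 sin 311° = -2.57, north 3.4 cos 311° = 2.23
Leg 2 (167°, 12.8 nmi): east 12.8 sin 167° = 2.88, north 12.8 cos 167° = -12.47
Leg 3 (226°, 13.9 nmi): east 13.9 sin 226° = -10.00, north 13.9 cos 226° = -9.66
Net north component: -19.90 nmi.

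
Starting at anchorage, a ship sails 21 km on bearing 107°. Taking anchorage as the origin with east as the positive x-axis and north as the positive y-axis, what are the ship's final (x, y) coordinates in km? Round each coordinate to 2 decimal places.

Leg 1 (107°, 21 km): east 21 sin 107° = 20.08, north 21 cos 107° = -6.14
Summing: 20.08 km east, -6.14 km north → (20.08, -6.14).

(20.08, -6.14)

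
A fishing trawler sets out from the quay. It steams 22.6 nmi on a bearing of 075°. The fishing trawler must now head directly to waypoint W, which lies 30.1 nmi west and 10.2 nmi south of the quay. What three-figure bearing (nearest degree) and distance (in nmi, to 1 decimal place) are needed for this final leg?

253°, 54.4 nmi

Leg 1 (075°, 22.6 nmi): east 22.6 sin 75° = 21.83, north 22.6 cos 75° = 5.85
Current position: (21.83, 5.85). Target: (-30.1, -10.2). Remaining: Δeast = -51.93, Δnorth = -16.05.
Bearing = atan2(-51.93, -16.05) mod 360° = 252.83°; distance = √((-51.93)² + (-16.05)²) = 54.353 nmi.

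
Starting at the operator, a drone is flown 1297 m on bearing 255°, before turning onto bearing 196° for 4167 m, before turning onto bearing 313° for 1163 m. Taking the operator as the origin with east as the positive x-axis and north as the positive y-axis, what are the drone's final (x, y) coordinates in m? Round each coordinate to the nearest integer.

(-3252, -3548)

Leg 1 (255°, 1297 m): east 1297 sin 255° = -1252.81, north 1297 cos 255° = -335.69
Leg 2 (196°, 4167 m): east 4167 sin 196° = -1148.58, north 4167 cos 196° = -4005.58
Leg 3 (313°, 1163 m): east 1163 sin 313° = -850.56, north 1163 cos 313° = 793.16
Summing: -3251.95 m east, -3548.10 m north → (-3252, -3548).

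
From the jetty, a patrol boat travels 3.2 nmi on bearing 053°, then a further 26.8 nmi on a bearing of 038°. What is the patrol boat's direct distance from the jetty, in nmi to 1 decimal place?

Leg 1 (053°, 3.2 nmi): east 3.2 sin 53° = 2.56, north 3.2 cos 53° = 1.93
Leg 2 (038°, 26.8 nmi): east 26.8 sin 38° = 16.50, north 26.8 cos 38° = 21.12
Net: 19.06 east, 23.04 north. Distance = √((19.06)² + (23.04)²) = 29.902 nmi.

29.9 nmi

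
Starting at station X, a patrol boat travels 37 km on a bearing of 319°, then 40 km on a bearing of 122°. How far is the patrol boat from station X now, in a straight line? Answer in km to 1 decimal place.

Leg 1 (319°, 37 km): east 37 sin 319° = -24.27, north 37 cos 319° = 27.92
Leg 2 (122°, 40 km): east 40 sin 122° = 33.92, north 40 cos 122° = -21.20
Net: 9.65 east, 6.73 north. Distance = √((9.65)² + (6.73)²) = 11.762 km.

11.8 km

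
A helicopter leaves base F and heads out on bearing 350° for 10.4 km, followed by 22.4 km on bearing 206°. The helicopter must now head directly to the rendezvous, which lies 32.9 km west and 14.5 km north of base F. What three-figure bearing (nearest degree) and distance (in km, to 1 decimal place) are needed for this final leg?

319°, 32.4 km

Leg 1 (350°, 10.4 km): east 10.4 sin 350° = -1.81, north 10.4 cos 350° = 10.24
Leg 2 (206°, 22.4 km): east 22.4 sin 206° = -9.82, north 22.4 cos 206° = -20.13
Current position: (-11.63, -9.89). Target: (-32.9, 14.5). Remaining: Δeast = -21.27, Δnorth = 24.39.
Bearing = atan2(-21.27, 24.39) mod 360° = 318.90°; distance = √((-21.27)² + (24.39)²) = 32.366 km.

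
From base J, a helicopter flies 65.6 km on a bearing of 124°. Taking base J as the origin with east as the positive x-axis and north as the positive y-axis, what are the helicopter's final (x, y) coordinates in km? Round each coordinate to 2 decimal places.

Leg 1 (124°, 65.6 km): east 65.6 sin 124° = 54.38, north 65.6 cos 124° = -36.68
Summing: 54.38 km east, -36.68 km north → (54.38, -36.68).

(54.38, -36.68)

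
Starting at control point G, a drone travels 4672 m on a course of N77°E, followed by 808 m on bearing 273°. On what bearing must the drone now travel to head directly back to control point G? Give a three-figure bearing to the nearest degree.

Leg 1 (N77°E, 4672 m): east 4672 sin 77° = 4552.26, north 4672 cos 77° = 1050.97
Leg 2 (273°, 808 m): east 808 sin 273° = -806.89, north 808 cos 273° = 42.29
Net displacement: 3745.36 east, 1093.26 north. Direction back to start is (-3745.36, -1093.26): bearing = atan2(-3745.36, -1093.26) mod 360° = 253.73° ≈ 254°.

254°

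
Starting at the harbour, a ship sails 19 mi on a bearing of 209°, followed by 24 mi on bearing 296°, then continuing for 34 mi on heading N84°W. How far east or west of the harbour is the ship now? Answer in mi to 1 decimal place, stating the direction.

64.6 mi west

Leg 1 (209°, 19 mi): east 19 sin 209° = -9.21, north 19 cos 209° = -16.62
Leg 2 (296°, 24 mi): east 24 sin 296° = -21.57, north 24 cos 296° = 10.52
Leg 3 (N84°W, 34 mi): east 34 sin 276° = -33.81, north 34 cos 276° = 3.55
Net east component: -64.60 mi.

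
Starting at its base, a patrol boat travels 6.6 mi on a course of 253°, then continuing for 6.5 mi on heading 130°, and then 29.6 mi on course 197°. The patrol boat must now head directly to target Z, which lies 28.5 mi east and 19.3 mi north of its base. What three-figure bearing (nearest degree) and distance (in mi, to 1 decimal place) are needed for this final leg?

036°, 66.1 mi

Leg 1 (253°, 6.6 mi): east 6.6 sin 253° = -6.31, north 6.6 cos 253° = -1.93
Leg 2 (130°, 6.5 mi): east 6.5 sin 130° = 4.98, north 6.5 cos 130° = -4.18
Leg 3 (197°, 29.6 mi): east 29.6 sin 197° = -8.65, north 29.6 cos 197° = -28.31
Current position: (-9.99, -34.41). Target: (28.5, 19.3). Remaining: Δeast = 38.49, Δnorth = 53.71.
Bearing = atan2(38.49, 53.71) mod 360° = 35.62°; distance = √((38.49)² + (53.71)²) = 66.079 mi.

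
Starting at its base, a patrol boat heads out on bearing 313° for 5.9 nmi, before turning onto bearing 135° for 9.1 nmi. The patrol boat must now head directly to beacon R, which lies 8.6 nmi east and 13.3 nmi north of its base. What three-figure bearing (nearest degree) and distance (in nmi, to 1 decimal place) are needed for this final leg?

022°, 17.0 nmi

Leg 1 (313°, 5.9 nmi): east 5.9 sin 313° = -4.31, north 5.9 cos 313° = 4.02
Leg 2 (135°, 9.1 nmi): east 9.1 sin 135° = 6.43, north 9.1 cos 135° = -6.43
Current position: (2.12, -2.41). Target: (8.6, 13.3). Remaining: Δeast = 6.48, Δnorth = 15.71.
Bearing = atan2(6.48, 15.71) mod 360° = 22.41°; distance = √((6.48)² + (15.71)²) = 16.995 nmi.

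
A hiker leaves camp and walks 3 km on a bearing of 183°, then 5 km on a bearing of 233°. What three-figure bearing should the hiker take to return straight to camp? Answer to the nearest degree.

Leg 1 (183°, 3 km): east 3 sin 183° = -0.16, north 3 cos 183° = -3.00
Leg 2 (233°, 5 km): east 5 sin 233° = -3.99, north 5 cos 233° = -3.01
Net displacement: -4.15 east, -6.00 north. Direction back to start is (4.15, 6.00): bearing = atan2(4.15, 6.00) mod 360° = 34.65° ≈ 035°.

035°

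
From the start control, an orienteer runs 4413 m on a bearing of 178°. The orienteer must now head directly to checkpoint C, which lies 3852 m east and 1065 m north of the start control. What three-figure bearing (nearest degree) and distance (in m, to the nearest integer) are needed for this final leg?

Leg 1 (178°, 4413 m): east 4413 sin 178° = 154.01, north 4413 cos 178° = -4410.31
Current position: (154.01, -4410.31). Target: (3852, 1065). Remaining: Δeast = 3697.99, Δnorth = 5475.31.
Bearing = atan2(3697.99, 5475.31) mod 360° = 34.03°; distance = √((3697.99)² + (5475.31)²) = 6607.129 m.

034°, 6607 m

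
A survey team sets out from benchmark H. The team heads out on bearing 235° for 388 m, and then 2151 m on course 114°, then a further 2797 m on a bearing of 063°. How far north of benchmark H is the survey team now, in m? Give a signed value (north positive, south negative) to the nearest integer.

Leg 1 (235°, 388 m): east 388 sin 235° = -317.83, north 388 cos 235° = -222.55
Leg 2 (114°, 2151 m): east 2151 sin 114° = 1965.04, north 2151 cos 114° = -874.89
Leg 3 (063°, 2797 m): east 2797 sin 63° = 2492.15, north 2797 cos 63° = 1269.81
Net north component: 172.37 m.

172 m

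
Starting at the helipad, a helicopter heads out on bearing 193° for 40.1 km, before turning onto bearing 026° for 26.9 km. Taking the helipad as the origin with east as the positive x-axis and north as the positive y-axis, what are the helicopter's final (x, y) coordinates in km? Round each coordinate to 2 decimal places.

Leg 1 (193°, 40.1 km): east 40.1 sin 193° = -9.02, north 40.1 cos 193° = -39.07
Leg 2 (026°, 26.9 km): east 26.9 sin 26° = 11.79, north 26.9 cos 26° = 24.18
Summing: 2.77 km east, -14.89 km north → (2.77, -14.89).

(2.77, -14.89)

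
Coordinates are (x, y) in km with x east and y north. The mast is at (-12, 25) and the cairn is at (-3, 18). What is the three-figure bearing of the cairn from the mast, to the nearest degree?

Δeast = -3 − -12 = 9.00; Δnorth = 18 − 25 = -7.00.
Bearing = atan2(Δeast, Δnorth) mod 360° = 127.87° ≈ 128°.

128°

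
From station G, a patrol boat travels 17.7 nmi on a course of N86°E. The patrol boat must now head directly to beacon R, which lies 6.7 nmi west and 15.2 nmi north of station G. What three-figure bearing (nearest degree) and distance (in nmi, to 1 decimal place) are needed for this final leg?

Leg 1 (N86°E, 17.7 nmi): east 17.7 sin 86° = 17.66, north 17.7 cos 86° = 1.23
Current position: (17.66, 1.23). Target: (-6.7, 15.2). Remaining: Δeast = -24.36, Δnorth = 13.97.
Bearing = atan2(-24.36, 13.97) mod 360° = 299.83°; distance = √((-24.36)² + (13.97)²) = 28.076 nmi.

300°, 28.1 nmi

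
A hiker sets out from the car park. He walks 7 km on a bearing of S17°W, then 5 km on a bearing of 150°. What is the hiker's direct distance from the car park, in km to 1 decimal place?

Leg 1 (S17°W, 7 km): east 7 sin 197° = -2.05, north 7 cos 197° = -6.69
Leg 2 (150°, 5 km): east 5 sin 150° = 2.50, north 5 cos 150° = -4.33
Net: 0.45 east, -11.02 north. Distance = √((0.45)² + (-11.02)²) = 11.034 km.

11.0 km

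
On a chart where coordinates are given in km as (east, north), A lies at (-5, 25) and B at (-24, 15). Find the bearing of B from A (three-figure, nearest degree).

Δeast = -24 − -5 = -19.00; Δnorth = 15 − 25 = -10.00.
Bearing = atan2(Δeast, Δnorth) mod 360° = 242.24° ≈ 242°.

242°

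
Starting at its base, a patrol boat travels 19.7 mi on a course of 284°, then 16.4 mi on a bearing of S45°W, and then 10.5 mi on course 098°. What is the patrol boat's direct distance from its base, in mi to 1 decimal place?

21.9 mi

Leg 1 (284°, 19.7 mi): east 19.7 sin 284° = -19.11, north 19.7 cos 284° = 4.77
Leg 2 (S45°W, 16.4 mi): east 16.4 sin 225° = -11.60, north 16.4 cos 225° = -11.60
Leg 3 (098°, 10.5 mi): east 10.5 sin 98° = 10.40, north 10.5 cos 98° = -1.46
Net: -20.31 east, -8.29 north. Distance = √((-20.31)² + (-8.29)²) = 21.941 mi.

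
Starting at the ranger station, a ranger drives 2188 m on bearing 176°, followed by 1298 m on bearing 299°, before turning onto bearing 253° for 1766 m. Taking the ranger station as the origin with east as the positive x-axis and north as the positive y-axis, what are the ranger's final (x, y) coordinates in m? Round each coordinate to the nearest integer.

Leg 1 (176°, 2188 m): east 2188 sin 176° = 152.63, north 2188 cos 176° = -2182.67
Leg 2 (299°, 1298 m): east 1298 sin 299° = -1135.26, north 1298 cos 299° = 629.28
Leg 3 (253°, 1766 m): east 1766 sin 253° = -1688.83, north 1766 cos 253° = -516.33
Summing: -2671.46 m east, -2069.72 m north → (-2671, -2070).

(-2671, -2070)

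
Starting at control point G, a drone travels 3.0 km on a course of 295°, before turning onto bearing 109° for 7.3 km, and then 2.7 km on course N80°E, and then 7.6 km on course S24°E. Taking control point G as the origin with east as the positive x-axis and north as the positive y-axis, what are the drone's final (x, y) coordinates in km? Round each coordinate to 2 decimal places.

(9.93, -7.58)

Leg 1 (295°, 3.0 km): east 3.0 sin 295° = -2.72, north 3.0 cos 295° = 1.27
Leg 2 (109°, 7.3 km): east 7.3 sin 109° = 6.90, north 7.3 cos 109° = -2.38
Leg 3 (N80°E, 2.7 km): east 2.7 sin 80° = 2.66, north 2.7 cos 80° = 0.47
Leg 4 (S24°E, 7.6 km): east 7.6 sin 156° = 3.09, north 7.6 cos 156° = -6.94
Summing: 9.93 km east, -7.58 km north → (9.93, -7.58).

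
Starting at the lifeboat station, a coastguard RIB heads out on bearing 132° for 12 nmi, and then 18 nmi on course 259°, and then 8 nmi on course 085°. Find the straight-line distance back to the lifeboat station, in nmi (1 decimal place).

Leg 1 (132°, 12 nmi): east 12 sin 132° = 8.92, north 12 cos 132° = -8.03
Leg 2 (259°, 18 nmi): east 18 sin 259° = -17.67, north 18 cos 259° = -3.43
Leg 3 (085°, 8 nmi): east 8 sin 85° = 7.97, north 8 cos 85° = 0.70
Net: -0.78 east, -10.77 north. Distance = √((-0.78)² + (-10.77)²) = 10.795 nmi.

10.8 nmi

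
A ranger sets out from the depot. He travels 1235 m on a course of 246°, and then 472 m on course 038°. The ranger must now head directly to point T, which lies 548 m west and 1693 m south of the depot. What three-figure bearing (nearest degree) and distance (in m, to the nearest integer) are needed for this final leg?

Leg 1 (246°, 1235 m): east 1235 sin 246° = -1128.23, north 1235 cos 246° = -502.32
Leg 2 (038°, 472 m): east 472 sin 38° = 290.59, north 472 cos 38° = 371.94
Current position: (-837.64, -130.38). Target: (-548, -1693). Remaining: Δeast = 289.64, Δnorth = -1562.62.
Bearing = atan2(289.64, -1562.62) mod 360° = 169.50°; distance = √((289.64)² + (-1562.62)²) = 1589.237 m.

169°, 1589 m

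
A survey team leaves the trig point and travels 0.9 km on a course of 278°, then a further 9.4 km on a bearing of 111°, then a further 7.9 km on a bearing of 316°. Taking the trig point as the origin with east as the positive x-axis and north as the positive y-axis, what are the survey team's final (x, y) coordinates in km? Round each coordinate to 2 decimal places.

(2.40, 2.44)

Leg 1 (278°, 0.9 km): east 0.9 sin 278° = -0.89, north 0.9 cos 278° = 0.13
Leg 2 (111°, 9.4 km): east 9.4 sin 111° = 8.78, north 9.4 cos 111° = -3.37
Leg 3 (316°, 7.9 km): east 7.9 sin 316° = -5.49, north 7.9 cos 316° = 5.68
Summing: 2.40 km east, 2.44 km north → (2.40, 2.44).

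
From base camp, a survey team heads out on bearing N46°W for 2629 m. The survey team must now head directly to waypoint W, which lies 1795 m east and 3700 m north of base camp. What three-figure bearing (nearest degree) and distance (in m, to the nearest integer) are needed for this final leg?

Leg 1 (N46°W, 2629 m): east 2629 sin 314° = -1891.14, north 2629 cos 314° = 1826.26
Current position: (-1891.14, 1826.26). Target: (1795, 3700). Remaining: Δeast = 3686.14, Δnorth = 1873.74.
Bearing = atan2(3686.14, 1873.74) mod 360° = 63.05°; distance = √((3686.14)² + (1873.74)²) = 4135.042 m.

063°, 4135 m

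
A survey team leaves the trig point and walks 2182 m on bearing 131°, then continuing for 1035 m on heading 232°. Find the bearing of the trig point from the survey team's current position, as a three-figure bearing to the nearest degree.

338°

Leg 1 (131°, 2182 m): east 2182 sin 131° = 1646.78, north 2182 cos 131° = -1431.52
Leg 2 (232°, 1035 m): east 1035 sin 232° = -815.59, north 1035 cos 232° = -637.21
Net displacement: 831.19 east, -2068.73 north. Direction back to start is (-831.19, 2068.73): bearing = atan2(-831.19, 2068.73) mod 360° = 338.11° ≈ 338°.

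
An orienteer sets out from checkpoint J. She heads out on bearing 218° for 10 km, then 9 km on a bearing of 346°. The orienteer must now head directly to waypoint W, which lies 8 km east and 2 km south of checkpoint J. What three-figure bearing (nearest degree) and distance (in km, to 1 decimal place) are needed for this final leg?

Leg 1 (218°, 10 km): east 10 sin 218° = -6.16, north 10 cos 218° = -7.88
Leg 2 (346°, 9 km): east 9 sin 346° = -2.18, north 9 cos 346° = 8.73
Current position: (-8.33, 0.85). Target: (8, -2). Remaining: Δeast = 16.33, Δnorth = -2.85.
Bearing = atan2(16.33, -2.85) mod 360° = 99.91°; distance = √((16.33)² + (-2.85)²) = 16.581 km.

100°, 16.6 km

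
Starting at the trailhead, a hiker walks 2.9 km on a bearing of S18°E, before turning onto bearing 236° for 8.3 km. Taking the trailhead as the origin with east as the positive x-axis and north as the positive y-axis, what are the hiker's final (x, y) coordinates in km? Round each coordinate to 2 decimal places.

Leg 1 (S18°E, 2.9 km): east 2.9 sin 162° = 0.90, north 2.9 cos 162° = -2.76
Leg 2 (236°, 8.3 km): east 8.3 sin 236° = -6.88, north 8.3 cos 236° = -4.64
Summing: -5.98 km east, -7.40 km north → (-5.98, -7.40).

(-5.98, -7.40)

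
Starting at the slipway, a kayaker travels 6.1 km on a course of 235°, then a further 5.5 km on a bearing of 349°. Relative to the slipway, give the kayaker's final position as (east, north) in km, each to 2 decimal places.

Leg 1 (235°, 6.1 km): east 6.1 sin 235° = -5.00, north 6.1 cos 235° = -3.50
Leg 2 (349°, 5.5 km): east 5.5 sin 349° = -1.05, north 5.5 cos 349° = 5.40
Summing: -6.05 km east, 1.90 km north → (-6.05, 1.90).

(-6.05, 1.90)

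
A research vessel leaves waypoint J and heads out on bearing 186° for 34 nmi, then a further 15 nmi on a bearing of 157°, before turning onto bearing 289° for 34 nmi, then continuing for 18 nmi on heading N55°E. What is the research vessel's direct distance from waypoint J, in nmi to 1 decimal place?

30.3 nmi

Leg 1 (186°, 34 nmi): east 34 sin 186° = -3.55, north 34 cos 186° = -33.81
Leg 2 (157°, 15 nmi): east 15 sin 157° = 5.86, north 15 cos 157° = -13.81
Leg 3 (289°, 34 nmi): east 34 sin 289° = -32.15, north 34 cos 289° = 11.07
Leg 4 (N55°E, 18 nmi): east 18 sin 55° = 14.74, north 18 cos 55° = 10.32
Net: -15.10 east, -26.23 north. Distance = √((-15.10)² + (-26.23)²) = 30.262 nmi.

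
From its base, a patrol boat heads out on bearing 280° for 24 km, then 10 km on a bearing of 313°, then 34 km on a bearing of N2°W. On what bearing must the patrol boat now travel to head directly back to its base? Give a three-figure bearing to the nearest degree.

Leg 1 (280°, 24 km): east 24 sin 280° = -23.64, north 24 cos 280° = 4.17
Leg 2 (313°, 10 km): east 10 sin 313° = -7.31, north 10 cos 313° = 6.82
Leg 3 (N2°W, 34 km): east 34 sin 358° = -1.19, north 34 cos 358° = 33.98
Net displacement: -32.14 east, 44.97 north. Direction back to start is (32.14, -44.97): bearing = atan2(32.14, -44.97) mod 360° = 144.45° ≈ 144°.

144°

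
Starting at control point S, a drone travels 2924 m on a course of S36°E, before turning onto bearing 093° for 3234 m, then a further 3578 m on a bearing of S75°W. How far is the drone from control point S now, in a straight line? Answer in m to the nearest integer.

Leg 1 (S36°E, 2924 m): east 2924 sin 144° = 1718.68, north 2924 cos 144° = -2365.57
Leg 2 (093°, 3234 m): east 3234 sin 93° = 3229.57, north 3234 cos 93° = -169.25
Leg 3 (S75°W, 3578 m): east 3578 sin 255° = -3456.08, north 3578 cos 255° = -926.05
Net: 1492.17 east, -3460.87 north. Distance = √((1492.17)² + (-3460.87)²) = 3768.849 m.

3769 m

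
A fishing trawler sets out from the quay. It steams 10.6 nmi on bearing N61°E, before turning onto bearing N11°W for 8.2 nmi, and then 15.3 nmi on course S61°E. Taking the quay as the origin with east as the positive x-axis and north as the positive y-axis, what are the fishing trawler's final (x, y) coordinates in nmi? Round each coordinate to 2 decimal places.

(21.09, 5.77)

Leg 1 (N61°E, 10.6 nmi): east 10.6 sin 61° = 9.27, north 10.6 cos 61° = 5.14
Leg 2 (N11°W, 8.2 nmi): east 8.2 sin 349° = -1.56, north 8.2 cos 349° = 8.05
Leg 3 (S61°E, 15.3 nmi): east 15.3 sin 119° = 13.38, north 15.3 cos 119° = -7.42
Summing: 21.09 nmi east, 5.77 nmi north → (21.09, 5.77).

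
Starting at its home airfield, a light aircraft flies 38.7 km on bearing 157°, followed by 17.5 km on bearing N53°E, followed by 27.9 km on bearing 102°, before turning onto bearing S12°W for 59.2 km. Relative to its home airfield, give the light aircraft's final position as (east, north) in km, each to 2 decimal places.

(44.08, -88.80)

Leg 1 (157°, 38.7 km): east 38.7 sin 157° = 15.12, north 38.7 cos 157° = -35.62
Leg 2 (N53°E, 17.5 km): east 17.5 sin 53° = 13.98, north 17.5 cos 53° = 10.53
Leg 3 (102°, 27.9 km): east 27.9 sin 102° = 27.29, north 27.9 cos 102° = -5.80
Leg 4 (S12°W, 59.2 km): east 59.2 sin 192° = -12.31, north 59.2 cos 192° = -57.91
Summing: 44.08 km east, -88.80 km north → (44.08, -88.80).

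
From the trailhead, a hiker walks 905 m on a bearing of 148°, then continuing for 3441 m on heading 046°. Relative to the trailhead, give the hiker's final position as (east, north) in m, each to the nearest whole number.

Leg 1 (148°, 905 m): east 905 sin 148° = 479.58, north 905 cos 148° = -767.48
Leg 2 (046°, 3441 m): east 3441 sin 46° = 2475.25, north 3441 cos 46° = 2390.32
Summing: 2954.83 m east, 1622.84 m north → (2955, 1623).

(2955, 1623)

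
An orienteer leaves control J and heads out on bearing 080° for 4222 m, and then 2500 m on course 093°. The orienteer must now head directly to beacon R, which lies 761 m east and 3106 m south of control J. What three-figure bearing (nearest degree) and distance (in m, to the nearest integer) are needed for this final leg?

238°, 6963 m

Leg 1 (080°, 4222 m): east 4222 sin 80° = 4157.86, north 4222 cos 80° = 733.14
Leg 2 (093°, 2500 m): east 2500 sin 93° = 2496.57, north 2500 cos 93° = -130.84
Current position: (6654.43, 602.30). Target: (761, -3106). Remaining: Δeast = -5893.43, Δnorth = -3708.30.
Bearing = atan2(-5893.43, -3708.30) mod 360° = 237.82°; distance = √((-5893.43)² + (-3708.30)²) = 6963.049 m.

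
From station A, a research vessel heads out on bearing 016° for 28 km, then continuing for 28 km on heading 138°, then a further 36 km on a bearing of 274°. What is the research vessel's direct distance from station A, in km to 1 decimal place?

Leg 1 (016°, 28 km): east 28 sin 16° = 7.72, north 28 cos 16° = 26.92
Leg 2 (138°, 28 km): east 28 sin 138° = 18.74, north 28 cos 138° = -20.81
Leg 3 (274°, 36 km): east 36 sin 274° = -35.91, north 36 cos 274° = 2.51
Net: -9.46 east, 8.62 north. Distance = √((-9.46)² + (8.62)²) = 12.796 km.

12.8 km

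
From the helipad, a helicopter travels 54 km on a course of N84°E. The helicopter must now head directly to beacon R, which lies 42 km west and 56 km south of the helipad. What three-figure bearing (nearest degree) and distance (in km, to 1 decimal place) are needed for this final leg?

Leg 1 (N84°E, 54 km): east 54 sin 84° = 53.70, north 54 cos 84° = 5.64
Current position: (53.70, 5.64). Target: (-42, -56). Remaining: Δeast = -95.70, Δnorth = -61.64.
Bearing = atan2(-95.70, -61.64) mod 360° = 237.21°; distance = √((-95.70)² + (-61.64)²) = 113.839 km.

237°, 113.8 km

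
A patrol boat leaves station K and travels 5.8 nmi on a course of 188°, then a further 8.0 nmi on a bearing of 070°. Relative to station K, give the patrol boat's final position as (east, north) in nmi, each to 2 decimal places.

(6.71, -3.01)

Leg 1 (188°, 5.8 nmi): east 5.8 sin 188° = -0.81, north 5.8 cos 188° = -5.74
Leg 2 (070°, 8.0 nmi): east 8.0 sin 70° = 7.52, north 8.0 cos 70° = 2.74
Summing: 6.71 nmi east, -3.01 nmi north → (6.71, -3.01).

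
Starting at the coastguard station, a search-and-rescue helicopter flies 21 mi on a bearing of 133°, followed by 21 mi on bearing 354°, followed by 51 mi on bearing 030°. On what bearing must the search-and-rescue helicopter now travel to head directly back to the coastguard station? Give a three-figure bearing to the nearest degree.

Leg 1 (133°, 21 mi): east 21 sin 133° = 15.36, north 21 cos 133° = -14.32
Leg 2 (354°, 21 mi): east 21 sin 354° = -2.20, north 21 cos 354° = 20.88
Leg 3 (030°, 51 mi): east 51 sin 30° = 25.50, north 51 cos 30° = 44.17
Net displacement: 38.66 east, 50.73 north. Direction back to start is (-38.66, -50.73): bearing = atan2(-38.66, -50.73) mod 360° = 217.31° ≈ 217°.

217°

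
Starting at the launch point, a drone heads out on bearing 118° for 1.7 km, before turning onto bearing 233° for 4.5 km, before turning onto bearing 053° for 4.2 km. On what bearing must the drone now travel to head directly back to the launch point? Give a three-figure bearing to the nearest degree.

308°

Leg 1 (118°, 1.7 km): east 1.7 sin 118° = 1.50, north 1.7 cos 118° = -0.80
Leg 2 (233°, 4.5 km): east 4.5 sin 233° = -3.59, north 4.5 cos 233° = -2.71
Leg 3 (053°, 4.2 km): east 4.2 sin 53° = 3.35, north 4.2 cos 53° = 2.53
Net displacement: 1.26 east, -0.98 north. Direction back to start is (-1.26, 0.98): bearing = atan2(-1.26, 0.98) mod 360° = 307.81° ≈ 308°.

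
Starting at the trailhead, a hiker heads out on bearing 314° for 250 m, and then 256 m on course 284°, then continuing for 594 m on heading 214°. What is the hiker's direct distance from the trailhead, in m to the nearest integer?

Leg 1 (314°, 250 m): east 250 sin 314° = -179.83, north 250 cos 314° = 173.66
Leg 2 (284°, 256 m): east 256 sin 284° = -248.40, north 256 cos 284° = 61.93
Leg 3 (214°, 594 m): east 594 sin 214° = -332.16, north 594 cos 214° = -492.45
Net: -760.39 east, -256.85 north. Distance = √((-760.39)² + (-256.85)²) = 802.601 m.

803 m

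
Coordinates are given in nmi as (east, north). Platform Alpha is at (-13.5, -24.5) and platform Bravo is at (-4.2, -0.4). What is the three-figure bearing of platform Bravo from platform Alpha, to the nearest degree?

Δeast = -4.2 − -13.5 = 9.30; Δnorth = -0.4 − -24.5 = 24.10.
Bearing = atan2(Δeast, Δnorth) mod 360° = 21.10° ≈ 021°.

021°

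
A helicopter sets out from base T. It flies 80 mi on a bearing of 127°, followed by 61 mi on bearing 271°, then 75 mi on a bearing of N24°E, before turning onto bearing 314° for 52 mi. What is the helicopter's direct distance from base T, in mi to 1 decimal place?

57.7 mi

Leg 1 (127°, 80 mi): east 80 sin 127° = 63.89, north 80 cos 127° = -48.15
Leg 2 (271°, 61 mi): east 61 sin 271° = -60.99, north 61 cos 271° = 1.06
Leg 3 (N24°E, 75 mi): east 75 sin 24° = 30.51, north 75 cos 24° = 68.52
Leg 4 (314°, 52 mi): east 52 sin 314° = -37.41, north 52 cos 314° = 36.12
Net: -4.00 east, 57.56 north. Distance = √((-4.00)² + (57.56)²) = 57.696 mi.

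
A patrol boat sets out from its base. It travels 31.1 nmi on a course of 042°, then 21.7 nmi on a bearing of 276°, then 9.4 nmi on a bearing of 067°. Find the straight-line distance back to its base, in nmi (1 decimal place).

30.1 nmi

Leg 1 (042°, 31.1 nmi): east 31.1 sin 42° = 20.81, north 31.1 cos 42° = 23.11
Leg 2 (276°, 21.7 nmi): east 21.7 sin 276° = -21.58, north 21.7 cos 276° = 2.27
Leg 3 (067°, 9.4 nmi): east 9.4 sin 67° = 8.65, north 9.4 cos 67° = 3.67
Net: 7.88 east, 29.05 north. Distance = √((7.88)² + (29.05)²) = 30.103 nmi.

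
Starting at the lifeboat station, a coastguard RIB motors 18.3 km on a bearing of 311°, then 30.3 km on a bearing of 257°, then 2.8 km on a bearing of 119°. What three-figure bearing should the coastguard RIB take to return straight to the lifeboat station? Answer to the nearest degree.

095°

Leg 1 (311°, 18.3 km): east 18.3 sin 311° = -13.81, north 18.3 cos 311° = 12.01
Leg 2 (257°, 30.3 km): east 30.3 sin 257° = -29.52, north 30.3 cos 257° = -6.82
Leg 3 (119°, 2.8 km): east 2.8 sin 119° = 2.45, north 2.8 cos 119° = -1.36
Net displacement: -40.89 east, 3.83 north. Direction back to start is (40.89, -3.83): bearing = atan2(40.89, -3.83) mod 360° = 95.35° ≈ 095°.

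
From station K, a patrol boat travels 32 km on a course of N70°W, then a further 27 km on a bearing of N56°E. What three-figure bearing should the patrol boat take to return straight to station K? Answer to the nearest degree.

Leg 1 (N70°W, 32 km): east 32 sin 290° = -30.07, north 32 cos 290° = 10.94
Leg 2 (N56°E, 27 km): east 27 sin 56° = 22.38, north 27 cos 56° = 15.10
Net displacement: -7.69 east, 26.04 north. Direction back to start is (7.69, -26.04): bearing = atan2(7.69, -26.04) mod 360° = 163.56° ≈ 164°.

164°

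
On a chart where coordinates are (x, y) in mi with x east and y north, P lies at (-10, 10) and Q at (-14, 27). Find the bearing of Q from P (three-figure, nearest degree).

Δeast = -14 − -10 = -4.00; Δnorth = 27 − 10 = 17.00.
Bearing = atan2(Δeast, Δnorth) mod 360° = 346.76° ≈ 347°.

347°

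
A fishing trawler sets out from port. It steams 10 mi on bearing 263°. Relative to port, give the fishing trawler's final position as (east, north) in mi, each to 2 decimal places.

(-9.93, -1.22)

Leg 1 (263°, 10 mi): east 10 sin 263° = -9.93, north 10 cos 263° = -1.22
Summing: -9.93 mi east, -1.22 mi north → (-9.93, -1.22).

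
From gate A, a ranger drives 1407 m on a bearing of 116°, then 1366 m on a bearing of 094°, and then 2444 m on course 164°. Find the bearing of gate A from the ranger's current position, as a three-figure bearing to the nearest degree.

Leg 1 (116°, 1407 m): east 1407 sin 116° = 1264.60, north 1407 cos 116° = -616.79
Leg 2 (094°, 1366 m): east 1366 sin 94° = 1362.67, north 1366 cos 94° = -95.29
Leg 3 (164°, 2444 m): east 2444 sin 164° = 673.66, north 2444 cos 164° = -2349.32
Net displacement: 3300.93 east, -3061.40 north. Direction back to start is (-3300.93, 3061.40): bearing = atan2(-3300.93, 3061.40) mod 360° = 312.84° ≈ 313°.

313°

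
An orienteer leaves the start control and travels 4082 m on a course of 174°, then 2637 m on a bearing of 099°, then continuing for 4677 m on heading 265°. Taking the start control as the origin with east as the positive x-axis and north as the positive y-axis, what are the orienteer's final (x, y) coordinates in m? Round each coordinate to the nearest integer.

Leg 1 (174°, 4082 m): east 4082 sin 174° = 426.69, north 4082 cos 174° = -4059.64
Leg 2 (099°, 2637 m): east 2637 sin 99° = 2604.53, north 2637 cos 99° = -412.52
Leg 3 (265°, 4677 m): east 4677 sin 265° = -4659.20, north 4677 cos 265° = -407.63
Summing: -1627.98 m east, -4879.78 m north → (-1628, -4880).

(-1628, -4880)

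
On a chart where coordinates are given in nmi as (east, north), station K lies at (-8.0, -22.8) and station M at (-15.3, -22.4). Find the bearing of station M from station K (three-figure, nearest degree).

273°

Δeast = -15.3 − -8.0 = -7.30; Δnorth = -22.4 − -22.8 = 0.40.
Bearing = atan2(Δeast, Δnorth) mod 360° = 273.14° ≈ 273°.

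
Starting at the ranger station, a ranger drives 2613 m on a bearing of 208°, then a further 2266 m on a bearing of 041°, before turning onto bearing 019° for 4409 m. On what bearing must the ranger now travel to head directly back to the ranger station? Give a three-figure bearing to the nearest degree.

205°

Leg 1 (208°, 2613 m): east 2613 sin 208° = -1226.73, north 2613 cos 208° = -2307.14
Leg 2 (041°, 2266 m): east 2266 sin 41° = 1486.63, north 2266 cos 41° = 1710.17
Leg 3 (019°, 4409 m): east 4409 sin 19° = 1435.43, north 4409 cos 19° = 4168.79
Net displacement: 1695.33 east, 3571.82 north. Direction back to start is (-1695.33, -3571.82): bearing = atan2(-1695.33, -3571.82) mod 360° = 205.39° ≈ 205°.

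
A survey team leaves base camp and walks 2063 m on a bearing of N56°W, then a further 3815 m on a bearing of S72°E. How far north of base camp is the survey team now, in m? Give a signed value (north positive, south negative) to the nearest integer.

-25 m

Leg 1 (N56°W, 2063 m): east 2063 sin 304° = -1710.30, north 2063 cos 304° = 1153.61
Leg 2 (S72°E, 3815 m): east 3815 sin 108° = 3628.28, north 3815 cos 108° = -1178.90
Net north component: -25.28 m.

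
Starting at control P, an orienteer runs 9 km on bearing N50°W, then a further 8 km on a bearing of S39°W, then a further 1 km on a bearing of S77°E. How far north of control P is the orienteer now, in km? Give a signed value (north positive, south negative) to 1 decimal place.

Leg 1 (N50°W, 9 km): east 9 sin 310° = -6.89, north 9 cos 310° = 5.79
Leg 2 (S39°W, 8 km): east 8 sin 219° = -5.03, north 8 cos 219° = -6.22
Leg 3 (S77°E, 1 km): east 1 sin 103° = 0.97, north 1 cos 103° = -0.22
Net north component: -0.66 km.

-0.7 km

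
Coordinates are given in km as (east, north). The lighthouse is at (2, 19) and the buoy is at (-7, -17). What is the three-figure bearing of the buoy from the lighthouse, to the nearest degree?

Δeast = -7 − 2 = -9.00; Δnorth = -17 − 19 = -36.00.
Bearing = atan2(Δeast, Δnorth) mod 360° = 194.04° ≈ 194°.

194°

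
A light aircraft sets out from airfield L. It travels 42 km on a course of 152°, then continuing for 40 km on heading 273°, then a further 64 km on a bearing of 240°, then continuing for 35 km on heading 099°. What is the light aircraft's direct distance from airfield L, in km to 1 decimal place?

Leg 1 (152°, 42 km): east 42 sin 152° = 19.72, north 42 cos 152° = -37.08
Leg 2 (273°, 40 km): east 40 sin 273° = -39.95, north 40 cos 273° = 2.09
Leg 3 (240°, 64 km): east 64 sin 240° = -55.43, north 64 cos 240° = -32.00
Leg 4 (099°, 35 km): east 35 sin 99° = 34.57, north 35 cos 99° = -5.48
Net: -41.08 east, -72.47 north. Distance = √((-41.08)² + (-72.47)²) = 83.302 km.

83.3 km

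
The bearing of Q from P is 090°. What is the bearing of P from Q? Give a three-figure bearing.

270°

Back-bearing = 090° + 180° = 270°.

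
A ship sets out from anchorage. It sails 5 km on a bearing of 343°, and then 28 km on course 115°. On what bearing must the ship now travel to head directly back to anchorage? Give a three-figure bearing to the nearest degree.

286°

Leg 1 (343°, 5 km): east 5 sin 343° = -1.46, north 5 cos 343° = 4.78
Leg 2 (115°, 28 km): east 28 sin 115° = 25.38, north 28 cos 115° = -11.83
Net displacement: 23.91 east, -7.05 north. Direction back to start is (-23.91, 7.05): bearing = atan2(-23.91, 7.05) mod 360° = 286.43° ≈ 286°.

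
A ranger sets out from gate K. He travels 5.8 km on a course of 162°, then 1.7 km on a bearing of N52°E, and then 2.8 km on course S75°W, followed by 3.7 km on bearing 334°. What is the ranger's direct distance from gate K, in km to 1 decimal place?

2.2 km

Leg 1 (162°, 5.8 km): east 5.8 sin 162° = 1.79, north 5.8 cos 162° = -5.52
Leg 2 (N52°E, 1.7 km): east 1.7 sin 52° = 1.34, north 1.7 cos 52° = 1.05
Leg 3 (S75°W, 2.8 km): east 2.8 sin 255° = -2.70, north 2.8 cos 255° = -0.72
Leg 4 (334°, 3.7 km): east 3.7 sin 334° = -1.62, north 3.7 cos 334° = 3.33
Net: -1.19 east, -1.87 north. Distance = √((-1.19)² + (-1.87)²) = 2.218 km.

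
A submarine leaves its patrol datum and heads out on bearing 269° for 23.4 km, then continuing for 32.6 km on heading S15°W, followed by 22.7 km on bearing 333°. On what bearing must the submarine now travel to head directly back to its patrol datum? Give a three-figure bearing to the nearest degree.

Leg 1 (269°, 23.4 km): east 23.4 sin 269° = -23.40, north 23.4 cos 269° = -0.41
Leg 2 (S15°W, 32.6 km): east 32.6 sin 195° = -8.44, north 32.6 cos 195° = -31.49
Leg 3 (333°, 22.7 km): east 22.7 sin 333° = -10.31, north 22.7 cos 333° = 20.23
Net displacement: -42.14 east, -11.67 north. Direction back to start is (42.14, 11.67): bearing = atan2(42.14, 11.67) mod 360° = 74.52° ≈ 075°.

075°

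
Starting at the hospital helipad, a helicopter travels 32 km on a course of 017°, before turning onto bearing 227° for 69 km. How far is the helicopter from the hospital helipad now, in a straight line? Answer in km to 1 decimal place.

Leg 1 (017°, 32 km): east 32 sin 17° = 9.36, north 32 cos 17° = 30.60
Leg 2 (227°, 69 km): east 69 sin 227° = -50.46, north 69 cos 227° = -47.06
Net: -41.11 east, -16.46 north. Distance = √((-41.11)² + (-16.46)²) = 44.279 km.

44.3 km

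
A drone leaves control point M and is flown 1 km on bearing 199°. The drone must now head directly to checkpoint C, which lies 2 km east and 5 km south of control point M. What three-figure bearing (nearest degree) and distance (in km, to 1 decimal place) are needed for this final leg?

150°, 4.7 km

Leg 1 (199°, 1 km): east 1 sin 199° = -0.33, north 1 cos 199° = -0.95
Current position: (-0.33, -0.95). Target: (2, -5). Remaining: Δeast = 2.33, Δnorth = -4.05.
Bearing = atan2(2.33, -4.05) mod 360° = 150.16°; distance = √((2.33)² + (-4.05)²) = 4.674 km.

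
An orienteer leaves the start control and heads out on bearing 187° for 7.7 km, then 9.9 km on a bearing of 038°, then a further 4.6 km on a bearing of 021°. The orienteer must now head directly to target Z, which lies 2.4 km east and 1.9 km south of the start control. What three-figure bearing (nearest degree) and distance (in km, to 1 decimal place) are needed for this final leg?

215°, 7.7 km

Leg 1 (187°, 7.7 km): east 7.7 sin 187° = -0.94, north 7.7 cos 187° = -7.64
Leg 2 (038°, 9.9 km): east 9.9 sin 38° = 6.10, north 9.9 cos 38° = 7.80
Leg 3 (021°, 4.6 km): east 4.6 sin 21° = 1.65, north 4.6 cos 21° = 4.29
Current position: (6.81, 4.45). Target: (2.4, -1.9). Remaining: Δeast = -4.41, Δnorth = -6.35.
Bearing = atan2(-4.41, -6.35) mod 360° = 214.74°; distance = √((-4.41)² + (-6.35)²) = 7.731 km.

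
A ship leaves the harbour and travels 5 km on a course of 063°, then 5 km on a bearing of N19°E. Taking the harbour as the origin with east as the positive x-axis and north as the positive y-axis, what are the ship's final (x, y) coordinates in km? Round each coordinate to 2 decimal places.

Leg 1 (063°, 5 km): east 5 sin 63° = 4.46, north 5 cos 63° = 2.27
Leg 2 (N19°E, 5 km): east 5 sin 19° = 1.63, north 5 cos 19° = 4.73
Summing: 6.08 km east, 7.00 km north → (6.08, 7.00).

(6.08, 7.00)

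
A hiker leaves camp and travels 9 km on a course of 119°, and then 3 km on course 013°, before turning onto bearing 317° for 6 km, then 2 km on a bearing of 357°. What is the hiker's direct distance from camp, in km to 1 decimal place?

6.6 km

Leg 1 (119°, 9 km): east 9 sin 119° = 7.87, north 9 cos 119° = -4.36
Leg 2 (013°, 3 km): east 3 sin 13° = 0.67, north 3 cos 13° = 2.92
Leg 3 (317°, 6 km): east 6 sin 317° = -4.09, north 6 cos 317° = 4.39
Leg 4 (357°, 2 km): east 2 sin 357° = -0.10, north 2 cos 357° = 2.00
Net: 4.35 east, 4.95 north. Distance = √((4.35)² + (4.95)²) = 6.586 km.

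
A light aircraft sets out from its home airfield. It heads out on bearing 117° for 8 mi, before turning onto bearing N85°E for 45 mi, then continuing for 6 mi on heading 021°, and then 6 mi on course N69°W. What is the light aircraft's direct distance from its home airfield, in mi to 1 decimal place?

49.2 mi

Leg 1 (117°, 8 mi): east 8 sin 117° = 7.13, north 8 cos 117° = -3.63
Leg 2 (N85°E, 45 mi): east 45 sin 85° = 44.83, north 45 cos 85° = 3.92
Leg 3 (021°, 6 mi): east 6 sin 21° = 2.15, north 6 cos 21° = 5.60
Leg 4 (N69°W, 6 mi): east 6 sin 291° = -5.60, north 6 cos 291° = 2.15
Net: 48.51 east, 8.04 north. Distance = √((48.51)² + (8.04)²) = 49.168 mi.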